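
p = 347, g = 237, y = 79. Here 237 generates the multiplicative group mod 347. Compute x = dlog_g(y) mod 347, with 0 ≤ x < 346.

197

Baby-step giant-step with m = ceil(sqrt(346)) = 19.
Baby table (237^j mod 347 for j=0..18):
  0:1  1:237  2:302  3:92  4:290  5:24  6:136  7:308
  8:126  9:20  10:229  11:141  12:105  13:248  14:133  15:291
  16:261  17:91  18:53
Giant step factor: 237^(-19) ≡ 171 (mod 347).
Scan 79·171^i mod 347 for i = 0, 1, …:
  i=0: 79   i=1: 323   i=2: 60   i=3: 197
  i=4: 28   i=5: 277   i=6: 175   i=7: 83
  i=8: 313   i=9: 85   i=10: 308
Match at i=10, j=7: x = 10·19 + 7 = 197.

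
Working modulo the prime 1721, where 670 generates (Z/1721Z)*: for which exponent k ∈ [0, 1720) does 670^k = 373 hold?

778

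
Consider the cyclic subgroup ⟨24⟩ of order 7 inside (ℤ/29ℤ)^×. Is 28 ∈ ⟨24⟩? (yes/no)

no

28 ∈ ⟨24⟩ iff 28^7 ≡ 1 (mod 29), since |⟨24⟩| = 7.
28^7 mod 29 = 28.
Since 28 ≠ 1, 28 does not lie in the subgroup.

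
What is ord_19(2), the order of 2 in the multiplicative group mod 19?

18

The order of 2 must divide p − 1 = 18 = 2 · 3^2.
Divisors: 1, 2, 3, 6, 9, 18.
Check each in increasing order: 2^1 ≡ 2;  2^2 ≡ 4;  2^3 ≡ 8;  2^6 ≡ 7;  2^9 ≡ 18;  2^18 ≡ 1.
Smallest exponent giving 1 is 18.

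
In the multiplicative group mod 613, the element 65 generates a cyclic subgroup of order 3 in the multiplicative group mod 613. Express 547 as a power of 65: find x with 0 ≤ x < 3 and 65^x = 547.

2

Successive powers of 65 modulo 613:
  65^0=1  65^1=65  65^2=547
So 65^2 ≡ 547 (mod 613), giving x = 2.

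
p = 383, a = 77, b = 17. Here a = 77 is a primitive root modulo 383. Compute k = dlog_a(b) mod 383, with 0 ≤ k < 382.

Baby-step giant-step with m = ceil(sqrt(382)) = 20.
Baby table (77^j mod 383 for j=0..19):
  0:1  1:77  2:184  3:380  4:152  5:214  6:9  7:310
  8:124  9:356  10:219  11:11  12:81  13:109  14:350  15:140
  16:56  17:99  18:346  19:215
Giant step factor: 77^(-20) ≡ 49 (mod 383).
Scan 17·49^i mod 383 for i = 0, 1, …:
  i=0: 17   i=1: 67   i=2: 219
Match at i=2, j=10: k = 2·20 + 10 = 50.

50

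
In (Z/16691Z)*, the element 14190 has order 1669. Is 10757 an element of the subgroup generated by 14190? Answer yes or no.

no

10757 ∈ ⟨14190⟩ iff 10757^1669 ≡ 1 (mod 16691), since |⟨14190⟩| = 1669.
10757^1669 mod 16691 = 6744.
Since 6744 ≠ 1, 10757 does not lie in the subgroup.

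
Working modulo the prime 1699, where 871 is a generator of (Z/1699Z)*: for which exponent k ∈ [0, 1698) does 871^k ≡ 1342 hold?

88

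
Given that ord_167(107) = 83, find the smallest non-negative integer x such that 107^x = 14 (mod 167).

36

Baby-step giant-step with m = ceil(sqrt(83)) = 10.
Baby table (107^j mod 167 for j=0..9):
  0:1  1:107  2:93  3:98  4:132  5:96  6:85  7:77
  8:56  9:147
Giant step factor: 107^(-10) ≡ 97 (mod 167).
Scan 14·97^i mod 167 for i = 0, 1, …:
  i=0: 14   i=1: 22   i=2: 130   i=3: 85
Match at i=3, j=6: x = 3·10 + 6 = 36.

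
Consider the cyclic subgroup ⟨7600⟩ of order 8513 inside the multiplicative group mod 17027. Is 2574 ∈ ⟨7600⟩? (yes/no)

no

2574 ∈ ⟨7600⟩ iff 2574^8513 ≡ 1 (mod 17027), since |⟨7600⟩| = 8513.
2574^8513 mod 17027 = 17026.
Since 17026 ≠ 1, 2574 does not lie in the subgroup.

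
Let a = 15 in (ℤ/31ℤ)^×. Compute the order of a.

The order of 15 must divide p − 1 = 30 = 2 · 3 · 5.
Divisors: 1, 2, 3, 5, 6, 10, 15, 30.
Check each in increasing order: 15^1 ≡ 15;  15^2 ≡ 8;  15^3 ≡ 27;  15^5 ≡ 30;  15^6 ≡ 16;  15^10 ≡ 1.
Smallest exponent giving 1 is 10.

10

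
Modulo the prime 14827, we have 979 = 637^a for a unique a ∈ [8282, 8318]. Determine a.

8288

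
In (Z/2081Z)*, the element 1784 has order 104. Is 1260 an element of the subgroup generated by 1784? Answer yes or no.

1260 ∈ ⟨1784⟩ iff 1260^104 ≡ 1 (mod 2081), since |⟨1784⟩| = 104.
1260^104 mod 2081 = 1.
Since 1 = 1, 1260 lies in the subgroup.

yes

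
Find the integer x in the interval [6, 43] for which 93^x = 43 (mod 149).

43

Compute 93^6 mod 149 = 45, then multiply by 93 repeatedly:
  93^6=45  93^7=13  93^8=17  93^9=91  93^10=119
  93^11=41  93^12=88  93^13=138  93^14=20  93^15=72
  93^16=140  93^17=57  93^18=86  93^19=101  93^20=6
  93^21=111  93^22=42  93^23=32  93^24=145  93^25=75
  93^26=121  93^27=78  93^28=102  93^29=99  93^30=118
  93^31=97  93^32=81  93^33=83  93^34=120  93^35=134
  93^36=95  93^37=44  93^38=69  93^39=10  93^40=36
  93^41=70  93^42=103  93^43=43
Found 43 at exponent 43.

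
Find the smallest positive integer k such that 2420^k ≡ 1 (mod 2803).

2802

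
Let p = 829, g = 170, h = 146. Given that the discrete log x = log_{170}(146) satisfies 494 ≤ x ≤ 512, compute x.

510

Compute 170^494 mod 829 = 784, then multiply by 170 repeatedly:
  170^494=784  170^495=640  170^496=201  170^497=181  170^498=97
  170^499=739  170^500=451  170^501=402  170^502=362  170^503=194
  170^504=649  170^505=73  170^506=804  170^507=724  170^508=388
  170^509=469  170^510=146
Found 146 at exponent 510.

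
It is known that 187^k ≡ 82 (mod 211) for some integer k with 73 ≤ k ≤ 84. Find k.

78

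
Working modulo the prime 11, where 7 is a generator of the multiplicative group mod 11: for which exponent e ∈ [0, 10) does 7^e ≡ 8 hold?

9

Successive powers of 7 modulo 11:
  7^0=1  7^1=7  7^2=5  7^3=2  7^4=3  7^5=10
  7^6=4  7^7=6  7^8=9  7^9=8
So 7^9 ≡ 8 (mod 11), giving e = 9.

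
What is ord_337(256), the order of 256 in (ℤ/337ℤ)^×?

21

The order of 256 must divide p − 1 = 336 = 2^4 · 3 · 7.
Divisors: 1, 2, 3, 4, 6, 7, 8, 12, 14, 16, 21, 24, 28, 42, 48, 56, 84, 112, 168, 336.
Check each in increasing order: 256^1 ≡ 256;  256^2 ≡ 158;  256^3 ≡ 8;  256^4 ≡ 26;  256^6 ≡ 64;  256^7 ≡ 208;  256^8 ≡ 2;  256^12 ≡ 52;  256^14 ≡ 128;  256^16 ≡ 4;  256^21 ≡ 1.
Smallest exponent giving 1 is 21.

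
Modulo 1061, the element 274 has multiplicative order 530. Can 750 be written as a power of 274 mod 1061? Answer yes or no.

750 ∈ ⟨274⟩ iff 750^530 ≡ 1 (mod 1061), since |⟨274⟩| = 530.
750^530 mod 1061 = 1.
Since 1 = 1, 750 lies in the subgroup.

yes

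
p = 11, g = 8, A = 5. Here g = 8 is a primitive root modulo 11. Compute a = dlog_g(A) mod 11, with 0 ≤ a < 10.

8

Successive powers of 8 modulo 11:
  8^0=1  8^1=8  8^2=9  8^3=6  8^4=4  8^5=10
  8^6=3  8^7=2  8^8=5
So 8^8 ≡ 5 (mod 11), giving a = 8.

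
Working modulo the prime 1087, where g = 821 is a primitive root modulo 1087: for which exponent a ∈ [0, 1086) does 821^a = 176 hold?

301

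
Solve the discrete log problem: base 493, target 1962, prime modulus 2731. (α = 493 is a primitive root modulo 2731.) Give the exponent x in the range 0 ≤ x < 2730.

2234

Baby-step giant-step with m = ceil(sqrt(2730)) = 53.
Baby table (493^j mod 2731 for j=0..52):
  0:1  1:493  2:2721  3:532  4:100  5:142  6:1731  7:1311
  8:1807  9:545  10:1047  11:12  12:454  13:2611  14:922  15:1200
  16:1704  17:1655  18:2077  19:2567  20:1078  21:1640  22:144  23:2717
  24:1291  25:140  26:745  27:1331  28:743  29:345  30:763  31:2012
  32:563  33:1728  34:2563  35:1837  36:1680  37:747  38:2317  39:723
  40:1409  41:963  42:2296  43:1294  44:1619  45:715  46:196  47:1043
  48:771  49:494  50:483  51:522  52:632
Giant step factor: 493^(-53) ≡ 79 (mod 2731).
Scan 1962·79^i mod 2731 for i = 0, 1, …:
  i=0: 1962   i=1: 2062   i=2: 1769   i=3: 470
  i=4: 1627   i=5: 176   i=6: 249   i=7: 554
  i=8: 70   i=9: 68     …   i=41: 334
  i=42: 1807
Match at i=42, j=8: x = 42·53 + 8 = 2234.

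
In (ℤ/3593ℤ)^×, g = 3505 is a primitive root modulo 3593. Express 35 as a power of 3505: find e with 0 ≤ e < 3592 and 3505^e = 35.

Baby-step giant-step with m = ceil(sqrt(3592)) = 60.
Baby table (3505^j mod 3593 for j=0..59):
  0:1  1:3505  2:558  3:1198  4:2366  5:186  6:1597  7:3184
  8:62  9:1730  10:2259  11:2416  12:2972  13:753  14:2003  15:3386
  16:251  17:3063  18:3524  19:2479  20:1021  21:3570  22:2024  23:1538
  24:1190  25:3070  26:2908  27:2792  28:2221  29:2167  30:3326  31:1938
  32:1920  33:3504  34:646  35:640  36:1168  37:1413  38:1411  39:1587
  40:471  41:1668  42:529  43:157  44:556  45:1374  46:1250  47:1383
  48:458  49:2812  50:461  51:2548  52:2135  53:2549  54:2047  55:3107
  56:3245  57:1880  58:3431  59:3477
Giant step factor: 3505^(-60) ≡ 667 (mod 3593).
Scan 35·667^i mod 3593 for i = 0, 1, …:
  i=0: 35   i=1: 1787   i=2: 2646   i=3: 719
  i=4: 1704   i=5: 1180   i=6: 193   i=7: 2976
  i=8: 1656   i=9: 1501   i=10: 2313   i=11: 1374
Match at i=11, j=45: e = 11·60 + 45 = 705.

705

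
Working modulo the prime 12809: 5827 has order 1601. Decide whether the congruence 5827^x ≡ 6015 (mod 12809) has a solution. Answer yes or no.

yes

6015 ∈ ⟨5827⟩ iff 6015^1601 ≡ 1 (mod 12809), since |⟨5827⟩| = 1601.
6015^1601 mod 12809 = 1.
Since 1 = 1, 6015 lies in the subgroup.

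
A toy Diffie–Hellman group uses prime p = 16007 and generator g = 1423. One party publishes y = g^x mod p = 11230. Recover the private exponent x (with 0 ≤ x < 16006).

60

Baby-step giant-step with m = ceil(sqrt(16006)) = 127.
Baby table (1423^j mod 16007 for j=0..126):
  0:1  1:1423  2:8047  3:5876  4:5894  5:15501  6:277  7:10003
  8:4046  9:10945  10:15931  11:3901  12:12701  13:1620  14:252  15:6442
  16:10962  17:8108  18:12644  19:544  20:5776  21:7657  22:11151  23:4936
  24:12862  25:6625  26:15259  27:8065  28:15483  29:6677  30:9220  31:10327
  32:895  33:9032  34:14922  35:8724  36:8827  37:11333  38:7810  39:4772
  40:3588  41:15498  42:12015  43:1869  44:2425  45:9270  46:1442  47:3070
  48:14706  49:5489  50:15438  51:6670  52:15266  53:2019  54:7784  55:15795
  56:2457  57:6785  58:2834  59:15025  60:11230  61:5304  62:8295  63:6626
  64:675  65:105  66:5352  67:12571  68:8714  69:10604  70:10898  71:13078
  72:9860  73:8648  74:12728  75:8027  76:9430  77:5024  78:10030  79:10453
  80:4116  81:14513  82:2969  83:15046  84:9099  85:14221  86:3635  87:2344
  88:6056  89:5922  90:7324  91:1495  92:14461  93:9008  94:12784  95:7680
  96:11866  97:13940  98:3947  99:14131  100:3621  101:14436  102:5447  103:3693
  104:4843  105:8579  106:10583  107:13029  108:4161  109:14520  110:12930  111:7347
  112:2210  113:7458  114:93  115:4283  116:12049  117:2230  118:3904  119:963
  120:9754  121:1873  122:8117  123:9444  124:8939  125:10639  126:12682
Giant step factor: 1423^(-127) ≡ 11045 (mod 16007).
Scan 11230·11045^i mod 16007 for i = 0, 1, …:
  i=0: 11230
Match at i=0, j=60: x = 0·127 + 60 = 60.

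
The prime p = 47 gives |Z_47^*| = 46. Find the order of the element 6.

The order of 6 must divide p − 1 = 46 = 2 · 23.
Divisors: 1, 2, 23, 46.
Check each in increasing order: 6^1 ≡ 6;  6^2 ≡ 36;  6^23 ≡ 1.
Smallest exponent giving 1 is 23.

23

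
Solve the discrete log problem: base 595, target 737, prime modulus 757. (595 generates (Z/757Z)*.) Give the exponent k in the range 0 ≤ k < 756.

393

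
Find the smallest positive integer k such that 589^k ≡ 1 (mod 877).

292

The order of 589 must divide p − 1 = 876 = 2^2 · 3 · 73.
Divisors: 1, 2, 3, 4, 6, 12, 73, 146, 219, 292, 438, 876.
Check each in increasing order: 589^1 ≡ 589;  589^2 ≡ 506;  589^3 ≡ 731;  589^4 ≡ 829;  589^6 ≡ 268;  589^12 ≡ 787;  589^73 ≡ 151;  589^146 ≡ 876;  589^219 ≡ 726;  589^292 ≡ 1.
Smallest exponent giving 1 is 292.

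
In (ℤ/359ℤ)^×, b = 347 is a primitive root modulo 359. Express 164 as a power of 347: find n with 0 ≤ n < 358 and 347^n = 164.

Baby-step giant-step with m = ceil(sqrt(358)) = 19.
Baby table (347^j mod 359 for j=0..18):
  0:1  1:347  2:144  3:67  4:273  5:314  6:181  7:341
  8:216  9:280  10:230  11:112  12:92  13:332  14:324  15:61
  16:345  17:168  18:138
Giant step factor: 347^(-19) ≡ 31 (mod 359).
Scan 164·31^i mod 359 for i = 0, 1, …:
  i=0: 164   i=1: 58   i=2: 3   i=3: 93
  i=4: 11   i=5: 341
Match at i=5, j=7: n = 5·19 + 7 = 102.

102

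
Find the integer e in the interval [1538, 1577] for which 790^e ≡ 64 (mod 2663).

1572

Compute 790^1538 mod 2663 = 2044, then multiply by 790 repeatedly:
  790^1538=2044  790^1539=982  790^1540=847  790^1541=717  790^1542=1874
  790^1543=2495  790^1544=430  790^1545=1499  790^1546=1838  790^1547=685
  790^1548=561  790^1549=1132  790^1550=2175  790^1551=615  790^1552=1184
  790^1553=647  790^1554=2497  790^1555=2010  790^1556=752  790^1557=231
  790^1558=1406  790^1559=269  790^1560=2133  790^1561=2054  790^1562=893
  790^1563=2438  790^1564=671  790^1565=153  790^1566=1035  790^1567=109
  790^1568=894  790^1569=565  790^1570=1629  790^1571=681  790^1572=64
Found 64 at exponent 1572.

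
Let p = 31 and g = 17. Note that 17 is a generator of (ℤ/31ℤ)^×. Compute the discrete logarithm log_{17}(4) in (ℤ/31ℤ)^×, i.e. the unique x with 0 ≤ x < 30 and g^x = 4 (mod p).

Successive powers of 17 modulo 31:
  17^0=1  17^1=17  17^2=10  17^3=15  17^4=7  17^5=26
  17^6=8  17^7=12  17^8=18  17^9=27  17^10=25  17^11=22
  17^12=2  17^13=3  17^14=20  17^15=30  17^16=14  17^17=21
  17^18=16  17^19=24  17^20=5  17^21=23  17^22=19  17^23=13
  17^24=4
So 17^24 ≡ 4 (mod 31), giving x = 24.

24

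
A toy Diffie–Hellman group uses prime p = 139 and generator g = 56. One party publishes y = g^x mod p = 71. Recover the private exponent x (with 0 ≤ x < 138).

Baby-step giant-step with m = ceil(sqrt(138)) = 12.
Baby table (56^j mod 139 for j=0..11):
  0:1  1:56  2:78  3:59  4:107  5:15  6:6  7:58
  8:51  9:76  10:86  11:90
Giant step factor: 56^(-12) ≡ 112 (mod 139).
Scan 71·112^i mod 139 for i = 0, 1, …:
  i=0: 71   i=1: 29   i=2: 51
Match at i=2, j=8: x = 2·12 + 8 = 32.

32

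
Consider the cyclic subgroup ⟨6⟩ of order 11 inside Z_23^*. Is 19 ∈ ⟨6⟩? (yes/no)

no

⟨6⟩ has order 11; its elements mod 23 are {1, 2, 3, 4, 6, 8, 9, 12, 13, 16, 18}.
19 is not in this set.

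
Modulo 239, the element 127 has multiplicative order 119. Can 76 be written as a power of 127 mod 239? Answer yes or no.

no

76 ∈ ⟨127⟩ iff 76^119 ≡ 1 (mod 239), since |⟨127⟩| = 119.
76^119 mod 239 = 238.
Since 238 ≠ 1, 76 does not lie in the subgroup.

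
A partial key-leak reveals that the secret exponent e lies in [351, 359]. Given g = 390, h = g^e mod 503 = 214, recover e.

359

Compute 390^351 mod 503 = 30, then multiply by 390 repeatedly:
  390^351=30  390^352=131  390^353=287  390^354=264  390^355=348
  390^356=413  390^357=110  390^358=145  390^359=214
Found 214 at exponent 359.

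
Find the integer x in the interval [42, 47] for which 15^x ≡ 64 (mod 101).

42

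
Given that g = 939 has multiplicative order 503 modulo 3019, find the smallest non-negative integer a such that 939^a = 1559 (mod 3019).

288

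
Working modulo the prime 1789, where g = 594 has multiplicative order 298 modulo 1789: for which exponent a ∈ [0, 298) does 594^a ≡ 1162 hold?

Baby-step giant-step with m = ceil(sqrt(298)) = 18.
Baby table (594^j mod 1789 for j=0..17):
  0:1  1:594  2:403  3:1445  4:1399  5:910  6:262  7:1774
  8:35  9:1111  10:1582  11:483  12:662  13:1437  14:225  15:1264
  16:1225  17:1316
Giant step factor: 594^(-18) ≡ 201 (mod 1789).
Scan 1162·201^i mod 1789 for i = 0, 1, …:
  i=0: 1162   i=1: 992   i=2: 813   i=3: 614
  i=4: 1762   i=5: 1729   i=6: 463   i=7: 35
Match at i=7, j=8: a = 7·18 + 8 = 134.

134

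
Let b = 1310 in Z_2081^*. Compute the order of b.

32

The order of 1310 must divide p − 1 = 2080 = 2^5 · 5 · 13.
Divisors: 1, 2, 4, 5, 8, 10, 13, 16, 20, 26, 32, 40, 52, 65, 80, 104, 130, 160, 208, 260, 416, 520, 1040, 2080.
Check each in increasing order: 1310^1 ≡ 1310;  1310^2 ≡ 1356;  1310^4 ≡ 1213;  1310^5 ≡ 1227;  1310^8 ≡ 102;  1310^10 ≡ 966;  1310^13 ≡ 294;  1310^16 ≡ 2080;  1310^20 ≡ 868;  1310^26 ≡ 1115;  1310^32 ≡ 1.
Smallest exponent giving 1 is 32.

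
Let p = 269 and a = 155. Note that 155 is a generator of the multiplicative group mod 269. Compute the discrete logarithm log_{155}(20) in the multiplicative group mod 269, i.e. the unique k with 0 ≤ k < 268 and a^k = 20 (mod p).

230

Baby-step giant-step with m = ceil(sqrt(268)) = 17.
Baby table (155^j mod 269 for j=0..16):
  0:1  1:155  2:84  3:108  4:62  5:195  6:97  7:240
  8:78  9:254  10:96  11:85  12:263  13:146  14:34  15:159
  16:166
Giant step factor: 155^(-17) ≡ 186 (mod 269).
Scan 20·186^i mod 269 for i = 0, 1, …:
  i=0: 20   i=1: 223   i=2: 52   i=3: 257
  i=4: 189   i=5: 184   i=6: 61   i=7: 48
  i=8: 51   i=9: 71   i=10: 25   i=11: 77
  i=12: 65   i=13: 254
Match at i=13, j=9: k = 13·17 + 9 = 230.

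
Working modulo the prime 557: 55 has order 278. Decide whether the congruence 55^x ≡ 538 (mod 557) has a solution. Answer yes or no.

538 ∈ ⟨55⟩ iff 538^278 ≡ 1 (mod 557), since |⟨55⟩| = 278.
538^278 mod 557 = 1.
Since 1 = 1, 538 lies in the subgroup.

yes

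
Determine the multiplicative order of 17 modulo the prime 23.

The order of 17 must divide p − 1 = 22 = 2 · 11.
Divisors: 1, 2, 11, 22.
Check each in increasing order: 17^1 ≡ 17;  17^2 ≡ 13;  17^11 ≡ 22;  17^22 ≡ 1.
Smallest exponent giving 1 is 22.

22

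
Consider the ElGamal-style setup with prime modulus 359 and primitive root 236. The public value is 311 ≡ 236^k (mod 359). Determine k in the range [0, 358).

99

Baby-step giant-step with m = ceil(sqrt(358)) = 19.
Baby table (236^j mod 359 for j=0..18):
  0:1  1:236  2:51  3:189  4:88  5:305  6:180  7:118
  8:205  9:274  10:44  11:332  12:90  13:59  14:282  15:137
  16:22  17:166  18:45
Giant step factor: 236^(-19) ≡ 213 (mod 359).
Scan 311·213^i mod 359 for i = 0, 1, …:
  i=0: 311   i=1: 187   i=2: 341   i=3: 115
  i=4: 83   i=5: 88
Match at i=5, j=4: k = 5·19 + 4 = 99.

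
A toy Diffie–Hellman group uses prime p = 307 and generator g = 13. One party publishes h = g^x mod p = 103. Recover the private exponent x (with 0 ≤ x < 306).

300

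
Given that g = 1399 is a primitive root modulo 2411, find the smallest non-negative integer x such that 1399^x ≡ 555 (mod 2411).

63

Baby-step giant-step with m = ceil(sqrt(2410)) = 50.
Baby table (1399^j mod 2411 for j=0..49):
  0:1  1:1399  2:1880  3:2130  4:2285  5:2140  6:1809  7:1652
  8:1410  9:392  10:1111  11:1605  12:754  13:1239  14:2263  15:294
  16:1436  17:601  18:1771  19:1532  20:2300  21:1426  22:1077  23:2259
  24:1931  25:1149  26:1725  27:2275  28:205  29:2297  30:2051  31:259
  32:691  33:2309  34:1962  35:1120  36:2141  37:797  38:1121  39:1129
  40:266  41:840  42:1003  43:2406  44:238  45:244  46:1405  47:630
  48:1355  49:599
Giant step factor: 1399^(-50) ≡ 1918 (mod 2411).
Scan 555·1918^i mod 2411 for i = 0, 1, …:
  i=0: 555   i=1: 1239
Match at i=1, j=13: x = 1·50 + 13 = 63.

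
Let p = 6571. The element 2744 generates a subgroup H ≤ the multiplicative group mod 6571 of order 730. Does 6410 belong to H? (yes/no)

6410 ∈ ⟨2744⟩ iff 6410^730 ≡ 1 (mod 6571), since |⟨2744⟩| = 730.
6410^730 mod 6571 = 1.
Since 1 = 1, 6410 lies in the subgroup.

yes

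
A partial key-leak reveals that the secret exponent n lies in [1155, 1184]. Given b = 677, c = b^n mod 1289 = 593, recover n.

1173

Compute 677^1155 mod 1289 = 387, then multiply by 677 repeatedly:
  677^1155=387  677^1156=332  677^1157=478  677^1158=67  677^1159=244
  677^1160=196  677^1161=1214  677^1162=785  677^1163=377  677^1164=7
  677^1165=872  677^1166=1271  677^1167=704  677^1168=967  677^1169=1136
  677^1170=828  677^1171=1130  677^1172=633  677^1173=593
Found 593 at exponent 1173.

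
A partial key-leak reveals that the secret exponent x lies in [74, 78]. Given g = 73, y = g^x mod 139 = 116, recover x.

78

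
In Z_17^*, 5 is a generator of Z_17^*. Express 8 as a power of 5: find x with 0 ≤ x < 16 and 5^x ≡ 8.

2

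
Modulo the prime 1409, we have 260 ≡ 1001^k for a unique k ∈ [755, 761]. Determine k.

757

Compute 1001^755 mod 1409 = 364, then multiply by 1001 repeatedly:
  1001^755=364  1001^756=842  1001^757=260
Found 260 at exponent 757.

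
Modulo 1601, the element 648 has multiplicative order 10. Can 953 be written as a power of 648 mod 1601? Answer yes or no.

⟨648⟩ has order 10; its elements mod 1601 are {1, 42, 163, 442, 648, 953, 1159, 1438, 1559, 1600}.
953 is in this set.

yes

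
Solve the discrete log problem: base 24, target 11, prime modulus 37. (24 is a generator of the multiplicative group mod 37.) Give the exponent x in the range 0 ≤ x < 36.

Successive powers of 24 modulo 37:
  24^0=1  24^1=24  24^2=21  24^3=23  24^4=34  24^5=2
  24^6=11
So 24^6 ≡ 11 (mod 37), giving x = 6.

6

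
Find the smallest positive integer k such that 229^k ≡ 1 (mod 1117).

The order of 229 must divide p − 1 = 1116 = 2^2 · 3^2 · 31.
Divisors: 1, 2, 3, 4, 6, 9, 12, 18, 31, 36, 62, 93, 124, 186, 279, 372, 558, 1116.
Check each in increasing order: 229^1 ≡ 229;  229^2 ≡ 1059;  229^3 ≡ 122;  229^4 ≡ 13;  229^6 ≡ 363;  229^9 ≡ 723;  229^12 ≡ 1080;  229^18 ≡ 1090;  229^31 ≡ 903;  229^36 ≡ 729;  229^62 ≡ 1116;  229^93 ≡ 214;  229^124 ≡ 1.
Smallest exponent giving 1 is 124.

124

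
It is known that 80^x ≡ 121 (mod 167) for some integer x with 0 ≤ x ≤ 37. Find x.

Compute 80^0 mod 167 = 1, then multiply by 80 repeatedly:
  80^0=1  80^1=80  80^2=54  80^3=145  80^4=77
  80^5=148  80^6=150  80^7=143  80^8=84  80^9=40
  80^10=27  80^11=156  80^12=122  80^13=74  80^14=75
  80^15=155  80^16=42  80^17=20  80^18=97  80^19=78
  80^20=61  80^21=37  80^22=121
Found 121 at exponent 22.

22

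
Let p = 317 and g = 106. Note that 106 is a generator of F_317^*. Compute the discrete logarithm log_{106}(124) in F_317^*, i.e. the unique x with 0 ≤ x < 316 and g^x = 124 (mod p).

Baby-step giant-step with m = ceil(sqrt(316)) = 18.
Baby table (106^j mod 317 for j=0..17):
  0:1  1:106  2:141  3:47  4:227  5:287  6:307  7:208
  8:175  9:164  10:266  11:300  12:100  13:139  14:152  15:262
  16:193  17:170
Giant step factor: 106^(-18) ≡ 207 (mod 317).
Scan 124·207^i mod 317 for i = 0, 1, …:
  i=0: 124   i=1: 308   i=2: 39   i=3: 148
  i=4: 204   i=5: 67   i=6: 238   i=7: 131
  i=8: 172   i=9: 100
Match at i=9, j=12: x = 9·18 + 12 = 174.

174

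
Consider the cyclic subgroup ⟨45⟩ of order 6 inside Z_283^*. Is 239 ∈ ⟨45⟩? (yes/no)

yes

239 ∈ ⟨45⟩ iff 239^6 ≡ 1 (mod 283), since |⟨45⟩| = 6.
239^6 mod 283 = 1.
Since 1 = 1, 239 lies in the subgroup.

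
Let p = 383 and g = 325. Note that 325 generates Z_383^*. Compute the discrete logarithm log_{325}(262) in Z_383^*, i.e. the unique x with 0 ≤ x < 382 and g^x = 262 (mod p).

53

Baby-step giant-step with m = ceil(sqrt(382)) = 20.
Baby table (325^j mod 383 for j=0..19):
  0:1  1:325  2:300  3:218  4:378  5:290  6:32  7:59
  8:25  9:82  10:223  11:88  12:258  13:356  14:34  15:326
  16:242  17:135  18:213  19:285
Giant step factor: 325^(-20) ≡ 113 (mod 383).
Scan 262·113^i mod 383 for i = 0, 1, …:
  i=0: 262   i=1: 115   i=2: 356
Match at i=2, j=13: x = 2·20 + 13 = 53.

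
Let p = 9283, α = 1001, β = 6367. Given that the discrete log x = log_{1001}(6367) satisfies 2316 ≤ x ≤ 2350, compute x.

2327

Compute 1001^2316 mod 9283 = 1773, then multiply by 1001 repeatedly:
  1001^2316=1773  1001^2317=1720  1001^2318=4365  1001^2319=6355  1001^2320=2500
  1001^2321=5373  1001^2322=3516  1001^2323=1259  1001^2324=7054  1001^2325=5974
  1001^2326=1722  1001^2327=6367
Found 6367 at exponent 2327.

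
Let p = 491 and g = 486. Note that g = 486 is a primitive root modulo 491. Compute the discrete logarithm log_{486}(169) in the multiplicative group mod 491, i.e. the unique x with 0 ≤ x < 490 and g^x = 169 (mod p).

424

Baby-step giant-step with m = ceil(sqrt(490)) = 23.
Baby table (486^j mod 491 for j=0..22):
  0:1  1:486  2:25  3:366  4:134  5:312  6:404  7:435
  8:280  9:73  10:126  11:352  12:204  13:453  14:190  15:32
  16:331  17:309  18:419  19:360  20:164  21:162  22:172
Giant step factor: 486^(-23) ≡ 326 (mod 491).
Scan 169·326^i mod 491 for i = 0, 1, …:
  i=0: 169   i=1: 102   i=2: 355   i=3: 345
  i=4: 31   i=5: 286   i=6: 437   i=7: 72
  i=8: 395   i=9: 128     …   i=17: 151
  i=18: 126
Match at i=18, j=10: x = 18·23 + 10 = 424.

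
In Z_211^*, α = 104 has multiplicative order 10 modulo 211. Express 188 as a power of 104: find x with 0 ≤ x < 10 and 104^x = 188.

8

Successive powers of 104 modulo 211:
  104^0=1  104^1=104  104^2=55  104^3=23  104^4=71  104^5=210
  104^6=107  104^7=156  104^8=188
So 104^8 ≡ 188 (mod 211), giving x = 8.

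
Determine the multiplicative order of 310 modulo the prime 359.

The order of 310 must divide p − 1 = 358 = 2 · 179.
Divisors: 1, 2, 179, 358.
Check each in increasing order: 310^1 ≡ 310;  310^2 ≡ 247;  310^179 ≡ 358;  310^358 ≡ 1.
Smallest exponent giving 1 is 358.

358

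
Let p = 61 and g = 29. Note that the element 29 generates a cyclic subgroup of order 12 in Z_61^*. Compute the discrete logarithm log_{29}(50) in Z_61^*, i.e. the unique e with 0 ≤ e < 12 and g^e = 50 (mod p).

3

Successive powers of 29 modulo 61:
  29^0=1  29^1=29  29^2=48  29^3=50
So 29^3 ≡ 50 (mod 61), giving e = 3.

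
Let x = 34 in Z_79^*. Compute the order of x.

78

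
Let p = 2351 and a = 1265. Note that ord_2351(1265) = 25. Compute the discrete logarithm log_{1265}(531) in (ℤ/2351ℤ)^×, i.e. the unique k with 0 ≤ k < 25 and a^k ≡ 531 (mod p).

15

Successive powers of 1265 modulo 2351:
  1265^0=1  1265^1=1265  1265^2=1545  1265^3=744  1265^4=760  1265^5=2192
  1265^6=1051  1265^7=1200  1265^8=1605  1265^9=1412  1265^10=1771  1265^11=2163
  1265^12=1982  1265^13=1064  1265^14=1188  1265^15=531
So 1265^15 ≡ 531 (mod 2351), giving k = 15.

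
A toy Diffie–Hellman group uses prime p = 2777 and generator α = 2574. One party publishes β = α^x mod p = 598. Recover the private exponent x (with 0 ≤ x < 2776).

Baby-step giant-step with m = ceil(sqrt(2776)) = 53.
Baby table (2574^j mod 2777 for j=0..52):
  0:1  1:2574  2:2331  3:1674  4:1749  5:409  6:283  7:868
  8:1524  9:1652  10:661  11:1890  12:2333  13:1268  14:857  15:980
  16:1004  17:1686  18:2090  19:611  20:932  21:2417  22:878  23:2271
  24:2746  25:739  26:2718  27:869  28:1321  29:1206  30:2335  31:862
  32:2742  33:1551  34:1725  35:2504  36:2656  37:2347  38:1203  39:167
  40:2200  41:497  42:1858  43:498  44:1655  45:52  46:552  47:1801
  48:961  49:2084  50:1829  51:831  52:704
Giant step factor: 2574^(-53) ≡ 1033 (mod 2777).
Scan 598·1033^i mod 2777 for i = 0, 1, …:
  i=0: 598   i=1: 1240   i=2: 723   i=3: 2623
  i=4: 1984   i=5: 46   i=6: 309   i=7: 2619
  i=8: 629   i=9: 2716     …   i=17: 377
  i=18: 661
Match at i=18, j=10: x = 18·53 + 10 = 964.

964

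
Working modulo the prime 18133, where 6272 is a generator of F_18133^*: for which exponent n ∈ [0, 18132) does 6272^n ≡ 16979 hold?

5474

Baby-step giant-step with m = ceil(sqrt(18132)) = 135.
Baby table (6272^j mod 18133 for j=0..134):
  0:1  1:6272  2:7507  3:10636  4:15818  5:4853  6:10842  7:2274
  8:9990  9:7765  10:14975  11:12393  12:10858  13:11961  14:3171  15:14744
  16:14201  17:17509  18:3000  19:12079  20:17947  21:12053  22:18072  23:16334
  24:13531  25:3992  26:14284  27:12228  28:9559  29:6350  30:7132  31:15926
  32:11308  33:5613  34:8583  35:13832  36:6032  37:7266  38:4123  39:1798
  40:16463  41:6634  42:11346  43:8220  44:3721  45:941  46:8727  47:10350
  48:17193  49:15678  50:15290  51:11576  52:140  53:7696  54:17399  55:2134
  56:2294  57:8499  58:12841  59:10099  60:2359  61:17253  62:11205  63:12385
  64:15081  65:6304  66:8748  67:15131  68:11643  69:3305  70:2941  71:4691
  72:10226  73:1051  74:9593  75:2002  76:8508  77:14890  78:5130  79:7418
  80:14551  81:483  82:1165  83:17414  84:5549  85:6101  86:4842  87:14382
  88:10362  89:1792  90:15097  91:15991  92:1929  93:3977  94:10869  95:8421
  96:13216  97:4809  98:6869  99:16493  100:13464  101:827  102:906  103:6803
  104:1467  105:7593  106:6038  107:8632  108:12899  109:11215  110:2573  111:17619
  112:3866  113:3731  114:9262  115:11265  116:7912  117:12176  118:9809  119:14912
  120:16183  121:9375  122:12814  123:3952  124:17266  125:2076  126:1178  127:8285
  128:12475  129:17438  130:11013  131:4939  132:6244  133:13221  134:18036
Giant step factor: 6272^(-135) ≡ 17801 (mod 18133).
Scan 16979·17801^i mod 18133 for i = 0, 1, …:
  i=0: 16979   i=1: 2335   i=2: 4499   i=3: 11371
  i=4: 14625   i=5: 4144   i=6: 2300   i=7: 16119
  i=8: 15860   i=9: 11183     …   i=39: 5269
  i=40: 9593
Match at i=40, j=74: n = 40·135 + 74 = 5474.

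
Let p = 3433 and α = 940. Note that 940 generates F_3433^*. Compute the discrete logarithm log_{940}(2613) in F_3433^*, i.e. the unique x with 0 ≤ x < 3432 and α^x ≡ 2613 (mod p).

Baby-step giant-step with m = ceil(sqrt(3432)) = 59.
Baby table (940^j mod 3433 for j=0..58):
  0:1  1:940  2:1319  3:547  4:2663  5:563  6:538  7:1069
  8:2424  9:2481  10:1133  11:790  12:1072  13:1811  14:3005  15:2774
  16:1913  17:2761  18:3425  19:2779  20:3180  21:2490  22:2727  23:2362
  24:2562  25:1747  26:1206  27:750  28:1235  29:546  30:1723  31:2677
  32:3424  33:1839  34:1861  35:1943  36:64  37:1799  38:2024  39:678
  40:2215  41:1702  42:102  43:3189  44:651  45:866  46:419  47:2498
  48:3381  49:2615  50:72  51:2453  52:2277  53:1621  54:2921  55:2773
  56:973  57:1442  58:2878
Giant step factor: 940^(-59) ≡ 2338 (mod 3433).
Scan 2613·2338^i mod 3433 for i = 0, 1, …:
  i=0: 2613   i=1: 1887   i=2: 401   i=3: 329
  i=4: 210   i=5: 61   i=6: 1865   i=7: 460
  i=8: 951   i=9: 2287     …   i=14: 663
  i=15: 1811
Match at i=15, j=13: x = 15·59 + 13 = 898.

898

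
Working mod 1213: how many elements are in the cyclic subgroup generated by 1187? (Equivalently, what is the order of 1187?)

1212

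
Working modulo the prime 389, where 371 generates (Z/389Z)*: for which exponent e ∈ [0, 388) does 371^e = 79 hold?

Baby-step giant-step with m = ceil(sqrt(388)) = 20.
Baby table (371^j mod 389 for j=0..19):
  0:1  1:371  2:324  3:3  4:335  5:194  6:9  7:227
  8:193  9:27  10:292  11:190  12:81  13:98  14:181  15:243
  16:294  17:154  18:340  19:104
Giant step factor: 371^(-20) ≡ 16 (mod 389).
Scan 79·16^i mod 389 for i = 0, 1, …:
  i=0: 79   i=1: 97   i=2: 385   i=3: 325
  i=4: 143   i=5: 343   i=6: 42   i=7: 283
  i=8: 249   i=9: 94   i=10: 337   i=11: 335
Match at i=11, j=4: e = 11·20 + 4 = 224.

224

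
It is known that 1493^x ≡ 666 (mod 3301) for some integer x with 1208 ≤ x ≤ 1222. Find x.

Compute 1493^1208 mod 3301 = 945, then multiply by 1493 repeatedly:
  1493^1208=945  1493^1209=1358  1493^1210=680  1493^1211=1833  1493^1212=140
  1493^1213=1057  1493^1214=223  1493^1215=2839  1493^1216=143  1493^1217=2235
  1493^1218=2845  1493^1219=2499  1493^1220=877  1493^1221=2165  1493^1222=666
Found 666 at exponent 1222.

1222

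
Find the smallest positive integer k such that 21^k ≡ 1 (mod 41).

The order of 21 must divide p − 1 = 40 = 2^3 · 5.
Divisors: 1, 2, 4, 5, 8, 10, 20, 40.
Check each in increasing order: 21^1 ≡ 21;  21^2 ≡ 31;  21^4 ≡ 18;  21^5 ≡ 9;  21^8 ≡ 37;  21^10 ≡ 40;  21^20 ≡ 1.
Smallest exponent giving 1 is 20.

20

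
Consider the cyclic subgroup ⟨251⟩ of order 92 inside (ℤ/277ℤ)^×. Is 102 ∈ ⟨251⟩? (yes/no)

yes

102 ∈ ⟨251⟩ iff 102^92 ≡ 1 (mod 277), since |⟨251⟩| = 92.
102^92 mod 277 = 1.
Since 1 = 1, 102 lies in the subgroup.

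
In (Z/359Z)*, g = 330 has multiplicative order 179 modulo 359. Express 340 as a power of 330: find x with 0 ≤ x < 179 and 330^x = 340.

Baby-step giant-step with m = ceil(sqrt(179)) = 14.
Baby table (330^j mod 359 for j=0..13):
  0:1  1:330  2:123  3:23  4:51  5:316  6:170  7:96
  8:88  9:320  10:54  11:229  12:180  13:165
Giant step factor: 330^(-14) ≡ 216 (mod 359).
Scan 340·216^i mod 359 for i = 0, 1, …:
  i=0: 340   i=1: 204   i=2: 266   i=3: 16
  i=4: 225   i=5: 135   i=6: 81   i=7: 264
  i=8: 302   i=9: 253   i=10: 80   i=11: 48
  i=12: 316
Match at i=12, j=5: x = 12·14 + 5 = 173.

173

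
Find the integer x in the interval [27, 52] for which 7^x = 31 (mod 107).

45

Compute 7^27 mod 107 = 97, then multiply by 7 repeatedly:
  7^27=97  7^28=37  7^29=45  7^30=101  7^31=65
  7^32=27  7^33=82  7^34=39  7^35=59  7^36=92
  7^37=2  7^38=14  7^39=98  7^40=44  7^41=94
  7^42=16  7^43=5  7^44=35  7^45=31
Found 31 at exponent 45.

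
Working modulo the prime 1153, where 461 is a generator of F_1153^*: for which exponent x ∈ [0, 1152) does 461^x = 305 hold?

Baby-step giant-step with m = ceil(sqrt(1152)) = 34.
Baby table (461^j mod 1153 for j=0..33):
  0:1  1:461  2:369  3:618  4:107  5:901  6:281  7:405
  8:1072  9:708  10:89  11:674  12:557  13:811  14:299  15:632
  16:796  17:302  18:862  19:750  20:1003  21:30  22:1147  23:693
  24:92  25:904  26:511  27:359  28:620  29:1029  30:486  31:364
  32:619  33:568
Giant step factor: 461^(-34) ≡ 611 (mod 1153).
Scan 305·611^i mod 1153 for i = 0, 1, …:
  i=0: 305   i=1: 722   i=2: 696   i=3: 952
  i=4: 560   i=5: 872   i=6: 106   i=7: 198
  i=8: 1066   i=9: 1034     …   i=21: 989
  i=22: 107
Match at i=22, j=4: x = 22·34 + 4 = 752.

752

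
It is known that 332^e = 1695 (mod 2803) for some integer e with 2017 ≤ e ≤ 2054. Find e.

Compute 332^2017 mod 2803 = 2362, then multiply by 332 repeatedly:
  332^2017=2362  332^2018=2147  332^2019=842  332^2020=2047  332^2021=1278
  332^2022=1043  332^2023=1507  332^2024=1390  332^2025=1788  332^2026=2183
  332^2027=1582  332^2028=1063  332^2029=2541  332^2030=2712  332^2031=621
  332^2032=1553  332^2033=2647  332^2034=1465  332^2035=1461  332^2036=133
  332^2037=2111  332^2038=102  332^2039=228  332^2040=15  332^2041=2177
  332^2042=2393  332^2043=1227  332^2044=929  332^2045=98  332^2046=1703
  332^2047=1993  332^2048=168  332^2049=2519  332^2050=1014  332^2051=288
  332^2052=314  332^2053=537  332^2054=1695
Found 1695 at exponent 2054.

2054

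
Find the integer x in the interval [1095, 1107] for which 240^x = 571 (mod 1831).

Compute 240^1095 mod 1831 = 1490, then multiply by 240 repeatedly:
  240^1095=1490  240^1096=555  240^1097=1368  240^1098=571
Found 571 at exponent 1098.

1098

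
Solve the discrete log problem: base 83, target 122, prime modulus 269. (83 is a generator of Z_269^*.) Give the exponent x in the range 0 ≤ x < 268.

227

Baby-step giant-step with m = ceil(sqrt(268)) = 17.
Baby table (83^j mod 269 for j=0..16):
  0:1  1:83  2:164  3:162  4:265  5:206  6:151  7:159
  8:16  9:252  10:203  11:171  12:205  13:68  14:264  15:123
  16:256
Giant step factor: 83^(-17) ≡ 179 (mod 269).
Scan 122·179^i mod 269 for i = 0, 1, …:
  i=0: 122   i=1: 49   i=2: 163   i=3: 125
  i=4: 48   i=5: 253   i=6: 95   i=7: 58
  i=8: 160   i=9: 126   i=10: 227   i=11: 14
  i=12: 85   i=13: 151
Match at i=13, j=6: x = 13·17 + 6 = 227.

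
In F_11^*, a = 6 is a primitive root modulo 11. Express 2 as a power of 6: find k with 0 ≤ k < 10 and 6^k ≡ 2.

Successive powers of 6 modulo 11:
  6^0=1  6^1=6  6^2=3  6^3=7  6^4=9  6^5=10
  6^6=5  6^7=8  6^8=4  6^9=2
So 6^9 ≡ 2 (mod 11), giving k = 9.

9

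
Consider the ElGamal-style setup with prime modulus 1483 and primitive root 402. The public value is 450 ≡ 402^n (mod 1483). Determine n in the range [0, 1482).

Baby-step giant-step with m = ceil(sqrt(1482)) = 39.
Baby table (402^j mod 1483 for j=0..38):
  0:1  1:402  2:1440  3:510  4:366  5:315  6:575  7:1285
  8:486  9:1099  10:1347  11:199  12:1399  13:341  14:646  15:167
  16:399  17:234  18:639  19:319  20:700  21:1113  22:1043  23:1080
  24:1124  25:1016  26:607  27:802  28:593  29:1106  30:1195  31:1381
  32:520  33:1420  34:1368  35:1226  36:496  37:670  38:917
Giant step factor: 402^(-39) ≡ 1401 (mod 1483).
Scan 450·1401^i mod 1483 for i = 0, 1, …:
  i=0: 450   i=1: 175   i=2: 480   i=3: 681
  i=4: 512   i=5: 1023   i=6: 645   i=7: 498
  i=8: 688   i=9: 1421     …   i=21: 1003
  i=22: 802
Match at i=22, j=27: n = 22·39 + 27 = 885.

885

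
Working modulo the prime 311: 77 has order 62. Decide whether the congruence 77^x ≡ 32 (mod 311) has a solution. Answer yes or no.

yes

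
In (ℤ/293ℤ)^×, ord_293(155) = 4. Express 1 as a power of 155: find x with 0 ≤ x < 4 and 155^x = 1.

Successive powers of 155 modulo 293:
  155^0=1
So 155^0 ≡ 1 (mod 293), giving x = 0.

0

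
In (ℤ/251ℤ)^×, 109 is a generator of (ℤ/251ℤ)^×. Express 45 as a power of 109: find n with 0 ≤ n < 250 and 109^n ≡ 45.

Baby-step giant-step with m = ceil(sqrt(250)) = 16.
Baby table (109^j mod 251 for j=0..15):
  0:1  1:109  2:84  3:120  4:28  5:40  6:93  7:97
  8:31  9:116  10:94  11:206  12:115  13:236  14:122  15:246
Giant step factor: 109^(-16) ≡ 35 (mod 251).
Scan 45·35^i mod 251 for i = 0, 1, …:
  i=0: 45   i=1: 69   i=2: 156   i=3: 189
  i=4: 89   i=5: 103   i=6: 91   i=7: 173
  i=8: 31
Match at i=8, j=8: n = 8·16 + 8 = 136.

136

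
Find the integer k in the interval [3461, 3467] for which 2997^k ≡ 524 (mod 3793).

Compute 2997^3461 mod 3793 = 1924, then multiply by 2997 repeatedly:
  2997^3461=1924  2997^3462=868  2997^3463=3191  2997^3464=1274  2997^3465=2420
  2997^3466=524
Found 524 at exponent 3466.

3466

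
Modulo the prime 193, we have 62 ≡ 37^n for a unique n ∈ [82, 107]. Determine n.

100

Compute 37^82 mod 193 = 110, then multiply by 37 repeatedly:
  37^82=110  37^83=17  37^84=50  37^85=113  37^86=128
  37^87=104  37^88=181  37^89=135  37^90=170  37^91=114
  37^92=165  37^93=122  37^94=75  37^95=73  37^96=192
  37^97=156  37^98=175  37^99=106  37^100=62
Found 62 at exponent 100.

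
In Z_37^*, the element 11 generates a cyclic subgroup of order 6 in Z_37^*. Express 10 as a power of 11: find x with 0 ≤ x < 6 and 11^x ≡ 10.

Successive powers of 11 modulo 37:
  11^0=1  11^1=11  11^2=10
So 11^2 ≡ 10 (mod 37), giving x = 2.

2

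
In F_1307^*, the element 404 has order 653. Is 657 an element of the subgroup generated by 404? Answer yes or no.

no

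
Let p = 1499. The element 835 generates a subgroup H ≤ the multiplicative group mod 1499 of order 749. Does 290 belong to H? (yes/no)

no

290 ∈ ⟨835⟩ iff 290^749 ≡ 1 (mod 1499), since |⟨835⟩| = 749.
290^749 mod 1499 = 1498.
Since 1498 ≠ 1, 290 does not lie in the subgroup.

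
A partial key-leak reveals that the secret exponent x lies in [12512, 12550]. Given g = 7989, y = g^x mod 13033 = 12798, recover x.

12521

Compute 7989^12512 mod 13033 = 2440, then multiply by 7989 repeatedly:
  7989^12512=2440  7989^12513=8825  7989^12514=7428  7989^12515=3043  7989^12516=3982
  7989^12517=11678  7989^12518=5328  7989^12519=12647  7989^12520=5067  7989^12521=12798
Found 12798 at exponent 12521.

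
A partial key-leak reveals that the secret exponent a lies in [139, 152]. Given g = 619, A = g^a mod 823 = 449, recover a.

147

Compute 619^139 mod 823 = 73, then multiply by 619 repeatedly:
  619^139=73  619^140=745  619^141=275  619^142=687  619^143=585
  619^144=818  619^145=197  619^146=139  619^147=449
Found 449 at exponent 147.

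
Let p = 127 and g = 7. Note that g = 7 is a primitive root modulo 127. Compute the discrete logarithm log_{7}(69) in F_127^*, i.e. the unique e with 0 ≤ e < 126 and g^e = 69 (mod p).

92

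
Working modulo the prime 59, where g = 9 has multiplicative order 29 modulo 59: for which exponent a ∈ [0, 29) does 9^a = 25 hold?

21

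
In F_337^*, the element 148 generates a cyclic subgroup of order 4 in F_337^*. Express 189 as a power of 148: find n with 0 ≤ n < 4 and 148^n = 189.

3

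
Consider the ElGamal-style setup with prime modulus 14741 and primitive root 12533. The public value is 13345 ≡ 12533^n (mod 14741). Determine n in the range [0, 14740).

7394

Baby-step giant-step with m = ceil(sqrt(14740)) = 122.
Baby table (12533^j mod 14741 for j=0..121):
  0:1  1:12533  2:10734  3:2856  4:3100  5:9765  6:4963  7:9000
  8:13609  9:8227  10:10437  11:10028  12:13899  13:1770  14:12946  15:12772
  16:13698  17:3348  18:7598  19:13615  20:9720  21:1136  22:12423  23:3017
  24:1396  25:13242  26:7808  27:6906  28:8487  29:11256  30:78  31:4668
  32:11756  33:1653  34:5944  35:9879  36:3848  37:9173  38:150  39:7843
  40:3331  41:911  42:8029  43:5391  44:7400  45:8569  46:7092  47:10547
  48:3004  49:618  50:6369  51:162  52:10829  53:14211  54:5701  55:1006
  56:4643  57:7992  58:13382  59:8249  60:6084  61:10320  62:3026  63:11006
  64:6661  65:4030  66:5324  67:7926  68:11700  69:7373  70:9221  71:12094
  72:7140  73:7750  74:2301  75:5037  76:7759  77:11911  78:13197  79:3981
  80:10329  81:12636  82:4425  83:2883  84:2448  85:4763  86:8370  87:4254
  88:11926  89:9559  90:2840  91:8946  92:172  93:3490  94:3623  95:4779
  96:2524  97:13847  98:13399  99:195  100:11670  101:14649  102:11503  103:119
  104:2586  105:9620  106:821  107:375  108:12237  109:957  110:9648  111:12702
  112:6107  113:3759  114:14052  115:2989  116:4256  117:7510  118:1545  119:8552
  120:405  121:4961
Giant step factor: 12533^(-122) ≡ 9857 (mod 14741).
Scan 13345·9857^i mod 14741 for i = 0, 1, …:
  i=0: 13345   i=1: 7722   i=2: 7971   i=3: 617
  i=4: 8477   i=5: 5801   i=6: 118   i=7: 13328
  i=8: 2304   i=9: 9388     …   i=59: 2562
  i=60: 2301
Match at i=60, j=74: n = 60·122 + 74 = 7394.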